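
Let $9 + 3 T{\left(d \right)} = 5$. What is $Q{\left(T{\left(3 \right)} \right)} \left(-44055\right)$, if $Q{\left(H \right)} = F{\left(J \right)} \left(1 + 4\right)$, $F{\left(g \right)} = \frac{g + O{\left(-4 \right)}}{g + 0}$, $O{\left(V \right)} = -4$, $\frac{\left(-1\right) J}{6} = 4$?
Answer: $- \frac{513975}{2} \approx -2.5699 \cdot 10^{5}$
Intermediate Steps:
$J = -24$ ($J = \left(-6\right) 4 = -24$)
$F{\left(g \right)} = \frac{-4 + g}{g}$ ($F{\left(g \right)} = \frac{g - 4}{g + 0} = \frac{-4 + g}{g}$)
$T{\left(d \right)} = - \frac{4}{3}$ ($T{\left(d \right)} = -3 + \frac{1}{3} \cdot 5 = -3 + \frac{5}{3} = - \frac{4}{3}$)
$Q{\left(H \right)} = \frac{35}{6}$ ($Q{\left(H \right)} = \frac{-4 - 24}{-24} \left(1 + 4\right) = \left(- \frac{1}{24}\right) \left(-28\right) 5 = \frac{7}{6} \cdot 5 = \frac{35}{6}$)
$Q{\left(T{\left(3 \right)} \right)} \left(-44055\right) = \frac{35}{6} \left(-44055\right) = - \frac{513975}{2}$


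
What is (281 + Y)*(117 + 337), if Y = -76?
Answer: 93070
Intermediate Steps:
(281 + Y)*(117 + 337) = (281 - 76)*(117 + 337) = 205*454 = 93070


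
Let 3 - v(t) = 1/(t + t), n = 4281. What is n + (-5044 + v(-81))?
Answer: -123119/162 ≈ -759.99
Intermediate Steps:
v(t) = 3 - 1/(2*t) (v(t) = 3 - 1/(t + t) = 3 - 1/(2*t))
n + (-5044 + v(-81)) = 4281 + (-5044 + (3 - ½/(-81))) = 4281 + (-5044 + (3 - ½*(-1/81))) = 4281 + (-5044 + (3 + 1/162)) = 4281 + (-5044 + 487/162) = 4281 - 816641/162 = -123119/162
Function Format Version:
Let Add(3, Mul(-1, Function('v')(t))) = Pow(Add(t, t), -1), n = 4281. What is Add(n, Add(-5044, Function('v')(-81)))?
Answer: Rational(-123119, 162) ≈ -759.99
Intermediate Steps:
Function('v')(t) = Add(3, Mul(Rational(-1, 2), Pow(t, -1))) (Function('v')(t) = Add(3, Mul(-1, Pow(Add(t, t), -1))) = Add(3, Mul(-1, Pow(Mul(2, t), -1))) = Add(3, Mul(-1, Mul(Rational(1, 2), Pow(t, -1)))) = Add(3, Mul(Rational(-1, 2), Pow(t, -1))))
Add(n, Add(-5044, Function('v')(-81))) = Add(4281, Add(-5044, Add(3, Mul(Rational(-1, 2), Pow(-81, -1))))) = Add(4281, Add(-5044, Add(3, Mul(Rational(-1, 2), Rational(-1, 81))))) = Add(4281, Add(-5044, Add(3, Rational(1, 162)))) = Add(4281, Add(-5044, Rational(487, 162))) = Add(4281, Rational(-816641, 162)) = Rational(-123119, 162)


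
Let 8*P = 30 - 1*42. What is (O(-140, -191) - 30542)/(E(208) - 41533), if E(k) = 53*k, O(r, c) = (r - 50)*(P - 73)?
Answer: 16387/30509 ≈ 0.53712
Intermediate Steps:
P = -3/2 (P = (30 - 1*42)/8 = (30 - 42)/8 = (⅛)*(-12) = -3/2 ≈ -1.5000)
O(r, c) = 3725 - 149*r/2 (O(r, c) = (r - 50)*(-3/2 - 73) = (-50 + r)*(-149/2) = 3725 - 149*r/2)
(O(-140, -191) - 30542)/(E(208) - 41533) = ((3725 - 149/2*(-140)) - 30542)/(53*208 - 41533) = ((3725 + 10430) - 30542)/(11024 - 41533) = (14155 - 30542)/(-30509) = -16387*(-1/30509) = 16387/30509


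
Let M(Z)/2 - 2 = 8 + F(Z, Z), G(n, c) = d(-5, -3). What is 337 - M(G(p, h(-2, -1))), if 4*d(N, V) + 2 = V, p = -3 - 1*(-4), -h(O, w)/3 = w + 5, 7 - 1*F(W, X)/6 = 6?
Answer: 305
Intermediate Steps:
F(W, X) = 6 (F(W, X) = 42 - 6*6 = 42 - 36 = 6)
h(O, w) = -15 - 3*w (h(O, w) = -3*(w + 5) = -3*(5 + w) = -15 - 3*w)
p = 1 (p = -3 + 4 = 1)
d(N, V) = -½ + V/4
G(n, c) = -5/4 (G(n, c) = -½ + (¼)*(-3) = -½ - ¾ = -5/4)
M(Z) = 32 (M(Z) = 4 + 2*(8 + 6) = 4 + 2*14 = 4 + 28 = 32)
337 - M(G(p, h(-2, -1))) = 337 - 1*32 = 337 - 32 = 305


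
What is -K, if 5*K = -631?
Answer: 631/5 ≈ 126.20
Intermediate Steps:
K = -631/5 (K = (1/5)*(-631) = -631/5 ≈ -126.20)
-K = -1*(-631/5) = 631/5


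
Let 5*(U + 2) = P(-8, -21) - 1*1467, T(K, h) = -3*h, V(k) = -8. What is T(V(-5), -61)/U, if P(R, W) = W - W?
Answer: -915/1477 ≈ -0.61950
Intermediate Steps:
P(R, W) = 0
U = -1477/5 (U = -2 + (0 - 1*1467)/5 = -2 + (0 - 1467)/5 = -2 + (⅕)*(-1467) = -2 - 1467/5 = -1477/5 ≈ -295.40)
T(V(-5), -61)/U = (-3*(-61))/(-1477/5) = 183*(-5/1477) = -915/1477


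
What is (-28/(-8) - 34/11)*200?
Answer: 900/11 ≈ 81.818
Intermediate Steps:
(-28/(-8) - 34/11)*200 = (-28*(-⅛) - 34*1/11)*200 = (7/2 - 34/11)*200 = (9/22)*200 = 900/11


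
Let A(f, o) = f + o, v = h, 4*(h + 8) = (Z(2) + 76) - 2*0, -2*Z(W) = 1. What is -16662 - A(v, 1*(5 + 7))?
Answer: -133479/8 ≈ -16685.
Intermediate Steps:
Z(W) = -½ (Z(W) = -½*1 = -½)
h = 87/8 (h = -8 + ((-½ + 76) - 2*0)/4 = -8 + (151/2 + 0)/4 = -8 + (¼)*(151/2) = -8 + 151/8 = 87/8 ≈ 10.875)
v = 87/8 ≈ 10.875
-16662 - A(v, 1*(5 + 7)) = -16662 - (87/8 + 1*(5 + 7)) = -16662 - (87/8 + 1*12) = -16662 - (87/8 + 12) = -16662 - 1*183/8 = -16662 - 183/8 = -133479/8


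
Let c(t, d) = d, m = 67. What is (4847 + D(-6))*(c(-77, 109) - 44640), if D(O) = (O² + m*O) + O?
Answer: -199276225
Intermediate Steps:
D(O) = O² + 68*O (D(O) = (O² + 67*O) + O = O² + 68*O)
(4847 + D(-6))*(c(-77, 109) - 44640) = (4847 - 6*(68 - 6))*(109 - 44640) = (4847 - 6*62)*(-44531) = (4847 - 372)*(-44531) = 4475*(-44531) = -199276225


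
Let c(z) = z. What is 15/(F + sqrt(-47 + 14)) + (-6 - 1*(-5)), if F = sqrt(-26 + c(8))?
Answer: -1 + 15/(I*sqrt(33) + 3*I*sqrt(2)) ≈ -1.0 - 1.5019*I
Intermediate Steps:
F = 3*I*sqrt(2) (F = sqrt(-26 + 8) = sqrt(-18) = 3*I*sqrt(2) ≈ 4.2426*I)
15/(F + sqrt(-47 + 14)) + (-6 - 1*(-5)) = 15/(3*I*sqrt(2) + sqrt(-47 + 14)) + (-6 - 1*(-5)) = 15/(3*I*sqrt(2) + sqrt(-33)) + (-6 + 5) = 15/(3*I*sqrt(2) + I*sqrt(33)) - 1 = 15/(I*sqrt(33) + 3*I*sqrt(2)) - 1 = -1 + 15/(I*sqrt(33) + 3*I*sqrt(2))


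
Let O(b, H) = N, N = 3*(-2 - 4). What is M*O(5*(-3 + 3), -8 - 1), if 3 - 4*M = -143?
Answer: -657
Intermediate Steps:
M = 73/2 (M = ¾ - ¼*(-143) = ¾ + 143/4 = 73/2 ≈ 36.500)
N = -18 (N = 3*(-6) = -18)
O(b, H) = -18
M*O(5*(-3 + 3), -8 - 1) = (73/2)*(-18) = -657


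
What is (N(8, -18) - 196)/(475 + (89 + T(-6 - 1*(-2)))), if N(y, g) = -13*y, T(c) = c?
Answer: -15/28 ≈ -0.53571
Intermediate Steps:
(N(8, -18) - 196)/(475 + (89 + T(-6 - 1*(-2)))) = (-13*8 - 196)/(475 + (89 + (-6 - 1*(-2)))) = (-104 - 196)/(475 + (89 + (-6 + 2))) = -300/(475 + (89 - 4)) = -300/(475 + 85) = -300/560 = -300*1/560 = -15/28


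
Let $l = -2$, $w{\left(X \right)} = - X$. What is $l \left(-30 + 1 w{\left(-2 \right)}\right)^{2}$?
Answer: $-1568$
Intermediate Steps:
$l \left(-30 + 1 w{\left(-2 \right)}\right)^{2} = - 2 \left(-30 + 1 \left(\left(-1\right) \left(-2\right)\right)\right)^{2} = - 2 \left(-30 + 1 \cdot 2\right)^{2} = - 2 \left(-30 + 2\right)^{2} = - 2 \left(-28\right)^{2} = \left(-2\right) 784 = -1568$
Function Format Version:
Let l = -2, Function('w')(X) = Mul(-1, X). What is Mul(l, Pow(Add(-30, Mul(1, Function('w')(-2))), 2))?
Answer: -1568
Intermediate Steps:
Mul(l, Pow(Add(-30, Mul(1, Function('w')(-2))), 2)) = Mul(-2, Pow(Add(-30, Mul(1, Mul(-1, -2))), 2)) = Mul(-2, Pow(Add(-30, Mul(1, 2)), 2)) = Mul(-2, Pow(Add(-30, 2), 2)) = Mul(-2, Pow(-28, 2)) = Mul(-2, 784) = -1568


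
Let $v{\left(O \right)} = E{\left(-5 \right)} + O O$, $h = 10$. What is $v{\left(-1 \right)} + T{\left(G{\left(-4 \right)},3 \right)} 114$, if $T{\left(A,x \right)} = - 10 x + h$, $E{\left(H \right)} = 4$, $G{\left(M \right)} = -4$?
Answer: $-2275$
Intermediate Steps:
$T{\left(A,x \right)} = 10 - 10 x$ ($T{\left(A,x \right)} = - 10 x + 10 = 10 - 10 x$)
$v{\left(O \right)} = 4 + O^{2}$ ($v{\left(O \right)} = 4 + O O = 4 + O^{2}$)
$v{\left(-1 \right)} + T{\left(G{\left(-4 \right)},3 \right)} 114 = \left(4 + \left(-1\right)^{2}\right) + \left(10 - 30\right) 114 = \left(4 + 1\right) + \left(10 - 30\right) 114 = 5 - 2280 = -2275$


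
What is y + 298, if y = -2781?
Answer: -2483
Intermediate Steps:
y + 298 = -2781 + 298 = -2483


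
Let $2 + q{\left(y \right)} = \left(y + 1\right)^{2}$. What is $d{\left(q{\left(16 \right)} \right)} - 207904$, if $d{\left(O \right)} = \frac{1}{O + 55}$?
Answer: $- \frac{71103167}{342} \approx -2.079 \cdot 10^{5}$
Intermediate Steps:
$q{\left(y \right)} = -2 + \left(1 + y\right)^{2}$ ($q{\left(y \right)} = -2 + \left(y + 1\right)^{2} = -2 + \left(1 + y\right)^{2}$)
$d{\left(O \right)} = \frac{1}{55 + O}$
$d{\left(q{\left(16 \right)} \right)} - 207904 = \frac{1}{55 - \left(2 - \left(1 + 16\right)^{2}\right)} - 207904 = \frac{1}{55 - \left(2 - 17^{2}\right)} - 207904 = \frac{1}{55 + \left(-2 + 289\right)} - 207904 = \frac{1}{55 + 287} - 207904 = \frac{1}{342} - 207904 = - \frac{71103167}{342}$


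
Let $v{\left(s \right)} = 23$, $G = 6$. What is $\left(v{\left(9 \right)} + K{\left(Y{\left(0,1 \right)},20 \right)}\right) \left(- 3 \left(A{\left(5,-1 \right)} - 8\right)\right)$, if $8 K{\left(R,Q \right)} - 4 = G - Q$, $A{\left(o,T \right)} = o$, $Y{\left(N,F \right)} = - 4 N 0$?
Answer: $\frac{783}{4} \approx 195.75$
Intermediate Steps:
$Y{\left(N,F \right)} = 0$
$K{\left(R,Q \right)} = \frac{5}{4} - \frac{Q}{8}$ ($K{\left(R,Q \right)} = \frac{1}{2} + \frac{6 - Q}{8} = \frac{1}{2} - \left(- \frac{3}{4} + \frac{Q}{8}\right) = \frac{5}{4} - \frac{Q}{8}$)
$\left(v{\left(9 \right)} + K{\left(Y{\left(0,1 \right)},20 \right)}\right) \left(- 3 \left(A{\left(5,-1 \right)} - 8\right)\right) = \left(23 + \left(\frac{5}{4} - \frac{5}{2}\right)\right) \left(- 3 \left(5 - 8\right)\right) = \left(23 + \left(\frac{5}{4} - \frac{5}{2}\right)\right) \left(\left(-3\right) \left(-3\right)\right) = \left(23 - \frac{5}{4}\right) 9 = \frac{87}{4} \cdot 9 = \frac{783}{4}$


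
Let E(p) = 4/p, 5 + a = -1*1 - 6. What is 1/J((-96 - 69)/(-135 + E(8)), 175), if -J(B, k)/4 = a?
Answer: 1/48 ≈ 0.020833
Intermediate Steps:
a = -12 (a = -5 + (-1*1 - 6) = -5 + (-1 - 6) = -5 - 7 = -12)
J(B, k) = 48 (J(B, k) = -4*(-12) = 48)
1/J((-96 - 69)/(-135 + E(8)), 175) = 1/48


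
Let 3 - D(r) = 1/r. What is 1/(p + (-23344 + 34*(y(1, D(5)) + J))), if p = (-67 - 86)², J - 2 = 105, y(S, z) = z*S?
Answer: 5/18991 ≈ 0.00026328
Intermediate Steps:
D(r) = 3 - 1/r
y(S, z) = S*z
J = 107 (J = 2 + 105 = 107)
p = 23409 (p = (-153)² = 23409)
1/(p + (-23344 + 34*(y(1, D(5)) + J))) = 1/(23409 + (-23344 + 34*(1*(3 - 1/5) + 107))) = 1/(23409 + (-23344 + 34*(1*(3 - 1*⅕) + 107))) = 1/(23409 + (-23344 + 34*(1*(3 - ⅕) + 107))) = 1/(23409 + (-23344 + 34*(1*(14/5) + 107))) = 1/(23409 + (-23344 + 34*(14/5 + 107))) = 1/(23409 + (-23344 + 34*(549/5))) = 1/(23409 + (-23344 + 18666/5)) = 1/(23409 - 98054/5) = 1/(18991/5) = 5/18991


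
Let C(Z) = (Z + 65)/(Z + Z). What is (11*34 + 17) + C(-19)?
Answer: 7406/19 ≈ 389.79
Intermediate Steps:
C(Z) = (65 + Z)/(2*Z) (C(Z) = (65 + Z)/((2*Z)) = (65 + Z)*(1/(2*Z)) = (65 + Z)/(2*Z))
(11*34 + 17) + C(-19) = (11*34 + 17) + (½)*(65 - 19)/(-19) = (374 + 17) + (½)*(-1/19)*46 = 391 - 23/19 = 7406/19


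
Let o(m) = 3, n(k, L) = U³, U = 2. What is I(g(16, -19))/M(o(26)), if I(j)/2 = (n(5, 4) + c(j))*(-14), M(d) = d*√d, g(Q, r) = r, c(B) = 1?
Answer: -28*√3 ≈ -48.497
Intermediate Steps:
n(k, L) = 8 (n(k, L) = 2³ = 8)
M(d) = d^(3/2)
I(j) = -252 (I(j) = 2*((8 + 1)*(-14)) = 2*(9*(-14)) = 2*(-126) = -252)
I(g(16, -19))/M(o(26)) = -252*√3/9 = -28*√3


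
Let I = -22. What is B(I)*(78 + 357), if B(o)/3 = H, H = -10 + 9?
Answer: -1305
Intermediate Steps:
H = -1
B(o) = -3 (B(o) = 3*(-1) = -3)
B(I)*(78 + 357) = -3*(78 + 357) = -3*435 = -1305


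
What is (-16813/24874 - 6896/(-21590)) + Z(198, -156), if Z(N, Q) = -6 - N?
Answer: -54872756103/268514830 ≈ -204.36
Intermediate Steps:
(-16813/24874 - 6896/(-21590)) + Z(198, -156) = (-16813/24874 - 6896/(-21590)) + (-6 - 1*198) = (-16813*1/24874 - 6896*(-1/21590)) + (-6 - 198) = (-16813/24874 + 3448/10795) - 204 = -95730783/268514830 - 204 = -54872756103/268514830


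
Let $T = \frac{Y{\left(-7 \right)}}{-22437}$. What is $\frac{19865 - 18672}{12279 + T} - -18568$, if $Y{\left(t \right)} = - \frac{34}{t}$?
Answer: $\frac{35809084635923}{1928527427} \approx 18568.0$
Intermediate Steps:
$T = - \frac{34}{157059}$ ($T = \frac{\left(-34\right) \frac{1}{-7}}{-22437} = \left(-34\right) \left(- \frac{1}{7}\right) \left(- \frac{1}{22437}\right) = \frac{34}{7} \left(- \frac{1}{22437}\right) = - \frac{34}{157059} \approx -0.00021648$)
$\frac{19865 - 18672}{12279 + T} - -18568 = \frac{19865 - 18672}{12279 - \frac{34}{157059}} - -18568 = \frac{1193}{\frac{1928527427}{157059}} + 18568 = 1193 \cdot \frac{157059}{1928527427} + 18568 = \frac{187371387}{1928527427} + 18568 = \frac{35809084635923}{1928527427}$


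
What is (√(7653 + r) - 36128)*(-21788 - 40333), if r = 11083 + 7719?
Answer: 2244307488 - 62121*√26455 ≈ 2.2342e+9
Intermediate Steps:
r = 18802
(√(7653 + r) - 36128)*(-21788 - 40333) = (√(7653 + 18802) - 36128)*(-21788 - 40333) = (√26455 - 36128)*(-62121) = (-36128 + √26455)*(-62121) = 2244307488 - 62121*√26455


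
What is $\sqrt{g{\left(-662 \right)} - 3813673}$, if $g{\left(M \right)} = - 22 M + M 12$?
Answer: $i \sqrt{3807053} \approx 1951.2 i$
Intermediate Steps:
$g{\left(M \right)} = - 10 M$ ($g{\left(M \right)} = - 22 M + 12 M = - 10 M$)
$\sqrt{g{\left(-662 \right)} - 3813673} = \sqrt{\left(-10\right) \left(-662\right) - 3813673} = \sqrt{6620 - 3813673} = \sqrt{-3807053} = i \sqrt{3807053}$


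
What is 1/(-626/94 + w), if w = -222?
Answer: -47/10747 ≈ -0.0043733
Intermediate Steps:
1/(-626/94 + w) = 1/(-626/94 - 222) = 1/(-626*1/94 - 222) = 1/(-313/47 - 222) = 1/(-10747/47) = -47/10747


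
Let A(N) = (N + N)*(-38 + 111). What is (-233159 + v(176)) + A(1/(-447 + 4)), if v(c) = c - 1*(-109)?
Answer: -103163328/443 ≈ -2.3287e+5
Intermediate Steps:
v(c) = 109 + c (v(c) = c + 109 = 109 + c)
A(N) = 146*N (A(N) = (2*N)*73 = 146*N)
(-233159 + v(176)) + A(1/(-447 + 4)) = (-233159 + (109 + 176)) + 146/(-447 + 4) = (-233159 + 285) + 146/(-443) = -232874 + 146*(-1/443) = -232874 - 146/443 = -103163328/443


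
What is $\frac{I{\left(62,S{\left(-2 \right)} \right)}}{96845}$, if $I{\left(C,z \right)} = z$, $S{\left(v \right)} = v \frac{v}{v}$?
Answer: $- \frac{2}{96845} \approx -2.0652 \cdot 10^{-5}$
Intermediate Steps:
$S{\left(v \right)} = v$ ($S{\left(v \right)} = v 1 = v$)
$\frac{I{\left(62,S{\left(-2 \right)} \right)}}{96845} = - \frac{2}{96845}$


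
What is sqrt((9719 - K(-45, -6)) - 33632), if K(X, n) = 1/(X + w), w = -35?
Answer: I*sqrt(9565195)/20 ≈ 154.64*I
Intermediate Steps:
K(X, n) = 1/(-35 + X) (K(X, n) = 1/(X - 35) = 1/(-35 + X))
sqrt((9719 - K(-45, -6)) - 33632) = sqrt((9719 - 1/(-35 - 45)) - 33632) = sqrt((9719 - 1/(-80)) - 33632) = sqrt((9719 - 1*(-1/80)) - 33632) = sqrt((9719 + 1/80) - 33632) = sqrt(777521/80 - 33632) = sqrt(-1913039/80) = I*sqrt(9565195)/20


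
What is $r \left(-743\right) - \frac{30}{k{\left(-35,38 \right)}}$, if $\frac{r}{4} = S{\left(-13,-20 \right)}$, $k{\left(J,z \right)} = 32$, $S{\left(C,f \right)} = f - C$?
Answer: $\frac{332849}{16} \approx 20803.0$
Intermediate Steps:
$r = -28$ ($r = 4 \left(-20 - -13\right) = 4 \left(-20 + 13\right) = 4 \left(-7\right) = -28$)
$r \left(-743\right) - \frac{30}{k{\left(-35,38 \right)}} = \left(-28\right) \left(-743\right) - \frac{30}{32} = 20804 - \frac{15}{16} = \frac{332849}{16}$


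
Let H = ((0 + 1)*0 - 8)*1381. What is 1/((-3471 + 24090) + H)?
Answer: 1/9571 ≈ 0.00010448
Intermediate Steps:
H = -11048 (H = (1*0 - 8)*1381 = (0 - 8)*1381 = -8*1381 = -11048)
1/((-3471 + 24090) + H) = 1/((-3471 + 24090) - 11048) = 1/(20619 - 11048) = 1/9571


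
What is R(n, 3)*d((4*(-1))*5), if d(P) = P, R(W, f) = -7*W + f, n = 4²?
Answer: 2180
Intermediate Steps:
n = 16
R(W, f) = f - 7*W
R(n, 3)*d((4*(-1))*5) = (3 - 7*16)*((4*(-1))*5) = (3 - 112)*(-4*5) = -109*(-20) = 2180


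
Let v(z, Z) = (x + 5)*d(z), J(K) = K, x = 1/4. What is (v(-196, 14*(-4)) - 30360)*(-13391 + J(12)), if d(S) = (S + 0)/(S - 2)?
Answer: 26803716043/66 ≈ 4.0612e+8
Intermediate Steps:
x = ¼ ≈ 0.25000
d(S) = S/(-2 + S)
v(z, Z) = 21*z/(4*(-2 + z)) (v(z, Z) = (¼ + 5)*(z/(-2 + z)) = 21*(z/(-2 + z))/4 = 21*z/(4*(-2 + z)))
(v(-196, 14*(-4)) - 30360)*(-13391 + J(12)) = ((21/4)*(-196)/(-2 - 196) - 30360)*(-13391 + 12) = ((21/4)*(-196)/(-198) - 30360)*(-13379) = ((21/4)*(-196)*(-1/198) - 30360)*(-13379) = (343/66 - 30360)*(-13379) = -2003417/66*(-13379) = 26803716043/66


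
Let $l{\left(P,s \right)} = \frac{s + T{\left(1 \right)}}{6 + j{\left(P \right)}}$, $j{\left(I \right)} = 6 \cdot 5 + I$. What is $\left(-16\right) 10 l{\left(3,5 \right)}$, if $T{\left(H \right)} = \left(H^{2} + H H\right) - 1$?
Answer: $- \frac{320}{13} \approx -24.615$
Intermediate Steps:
$T{\left(H \right)} = -1 + 2 H^{2}$ ($T{\left(H \right)} = \left(H^{2} + H^{2}\right) - 1 = 2 H^{2} - 1 = -1 + 2 H^{2}$)
$j{\left(I \right)} = 30 + I$
$l{\left(P,s \right)} = \frac{1 + s}{36 + P}$ ($l{\left(P,s \right)} = \frac{s - \left(1 - 2 \cdot 1^{2}\right)}{6 + \left(30 + P\right)} = \frac{s + \left(-1 + 2 \cdot 1\right)}{36 + P} = \frac{s + \left(-1 + 2\right)}{36 + P} = \frac{s + 1}{36 + P} = \frac{1 + s}{36 + P}$)
$\left(-16\right) 10 l{\left(3,5 \right)} = \left(-16\right) 10 \frac{1 + 5}{36 + 3} = - 160 \cdot \frac{1}{39} \cdot 6 = \left(-160\right) \frac{2}{13} = - \frac{320}{13}$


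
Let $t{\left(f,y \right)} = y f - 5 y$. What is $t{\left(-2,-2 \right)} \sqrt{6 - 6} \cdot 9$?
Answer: $0$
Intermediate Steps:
$t{\left(f,y \right)} = - 5 y + f y$ ($t{\left(f,y \right)} = f y - 5 y = - 5 y + f y$)
$t{\left(-2,-2 \right)} \sqrt{6 - 6} \cdot 9 = - 2 \left(-5 - 2\right) \sqrt{6 - 6} \cdot 9 = \left(-2\right) \left(-7\right) \sqrt{0} \cdot 9 = 14 \cdot 0 \cdot 9 = 0 \cdot 9 = 0$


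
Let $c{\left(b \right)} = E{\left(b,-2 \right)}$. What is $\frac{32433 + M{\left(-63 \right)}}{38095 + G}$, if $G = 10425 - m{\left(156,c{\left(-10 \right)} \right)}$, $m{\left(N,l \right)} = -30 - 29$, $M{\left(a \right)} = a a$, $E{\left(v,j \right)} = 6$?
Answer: $\frac{12134}{16193} \approx 0.74934$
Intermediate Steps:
$c{\left(b \right)} = 6$
$M{\left(a \right)} = a^{2}$
$m{\left(N,l \right)} = -59$ ($m{\left(N,l \right)} = -30 - 29 = -59$)
$G = 10484$ ($G = 10425 - -59 = 10425 + 59 = 10484$)
$\frac{32433 + M{\left(-63 \right)}}{38095 + G} = \frac{32433 + \left(-63\right)^{2}}{38095 + 10484} = \frac{32433 + 3969}{48579} = 36402 \cdot \frac{1}{48579} = \frac{12134}{16193}$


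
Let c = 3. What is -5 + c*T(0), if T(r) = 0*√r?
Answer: -5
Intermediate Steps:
T(r) = 0
-5 + c*T(0) = -5 + 3*0 = -5 + 0 = -5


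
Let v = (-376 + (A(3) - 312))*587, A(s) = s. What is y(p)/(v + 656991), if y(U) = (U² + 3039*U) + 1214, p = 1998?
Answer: 2516285/63724 ≈ 39.487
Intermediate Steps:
y(U) = 1214 + U² + 3039*U
v = -402095 (v = (-376 + (3 - 312))*587 = (-376 - 309)*587 = -685*587 = -402095)
y(p)/(v + 656991) = (1214 + 1998² + 3039*1998)/(-402095 + 656991) = (1214 + 3992004 + 6071922)/254896 = 10065140*(1/254896) = 2516285/63724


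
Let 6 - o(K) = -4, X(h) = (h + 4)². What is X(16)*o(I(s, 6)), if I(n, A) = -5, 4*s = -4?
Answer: 4000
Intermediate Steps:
s = -1 (s = (¼)*(-4) = -1)
X(h) = (4 + h)²
o(K) = 10 (o(K) = 6 - 1*(-4) = 6 + 4 = 10)
X(16)*o(I(s, 6)) = (4 + 16)²*10 = 20²*10 = 400*10 = 4000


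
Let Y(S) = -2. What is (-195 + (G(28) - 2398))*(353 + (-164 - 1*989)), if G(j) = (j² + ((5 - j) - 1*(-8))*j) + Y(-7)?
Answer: 1784800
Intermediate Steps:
G(j) = -2 + j² + j*(13 - j) (G(j) = (j² + ((5 - j) - 1*(-8))*j) - 2 = (j² + ((5 - j) + 8)*j) - 2 = (j² + (13 - j)*j) - 2 = (j² + j*(13 - j)) - 2 = -2 + j² + j*(13 - j))
(-195 + (G(28) - 2398))*(353 + (-164 - 1*989)) = (-195 + ((-2 + 13*28) - 2398))*(353 + (-164 - 1*989)) = (-195 + ((-2 + 364) - 2398))*(353 + (-164 - 989)) = (-195 + (362 - 2398))*(353 - 1153) = (-195 - 2036)*(-800) = -2231*(-800) = 1784800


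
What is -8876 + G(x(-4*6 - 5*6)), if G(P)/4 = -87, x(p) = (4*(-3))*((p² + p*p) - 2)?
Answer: -9224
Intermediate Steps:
x(p) = 24 - 24*p² (x(p) = -12*((p² + p²) - 2) = -12*(2*p² - 2) = -12*(-2 + 2*p²) = 24 - 24*p²)
G(P) = -348 (G(P) = 4*(-87) = -348)
-8876 + G(x(-4*6 - 5*6)) = -8876 - 348 = -9224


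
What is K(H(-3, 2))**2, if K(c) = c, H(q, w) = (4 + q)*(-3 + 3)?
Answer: 0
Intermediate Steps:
H(q, w) = 0 (H(q, w) = (4 + q)*0 = 0)
K(H(-3, 2))**2 = 0**2 = 0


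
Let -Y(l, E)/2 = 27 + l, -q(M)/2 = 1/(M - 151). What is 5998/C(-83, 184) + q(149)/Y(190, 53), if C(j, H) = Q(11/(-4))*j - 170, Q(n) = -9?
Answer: 2602555/250418 ≈ 10.393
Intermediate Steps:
C(j, H) = -170 - 9*j (C(j, H) = -9*j - 170 = -170 - 9*j)
q(M) = -2/(-151 + M) (q(M) = -2/(M - 151) = -2/(-151 + M))
Y(l, E) = -54 - 2*l (Y(l, E) = -2*(27 + l) = -54 - 2*l)
5998/C(-83, 184) + q(149)/Y(190, 53) = 5998/(-170 - 9*(-83)) + (-2/(-151 + 149))/(-54 - 2*190) = 5998/(-170 + 747) + (-2/(-2))/(-54 - 380) = 5998/577 - 2*(-½)/(-434) = 5998*(1/577) + 1*(-1/434) = 5998/577 - 1/434 = 2602555/250418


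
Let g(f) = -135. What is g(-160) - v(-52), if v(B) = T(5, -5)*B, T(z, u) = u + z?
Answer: -135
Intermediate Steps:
v(B) = 0 (v(B) = (-5 + 5)*B = 0*B = 0)
g(-160) - v(-52) = -135 - 1*0 = -135 + 0 = -135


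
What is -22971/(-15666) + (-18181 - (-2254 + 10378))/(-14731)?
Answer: 250159977/76925282 ≈ 3.2520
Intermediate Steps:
-22971/(-15666) + (-18181 - (-2254 + 10378))/(-14731) = -22971*(-1/15666) + (-18181 - 1*8124)*(-1/14731) = 7657/5222 + (-18181 - 8124)*(-1/14731) = 7657/5222 - 26305*(-1/14731) = 7657/5222 + 26305/14731 = 250159977/76925282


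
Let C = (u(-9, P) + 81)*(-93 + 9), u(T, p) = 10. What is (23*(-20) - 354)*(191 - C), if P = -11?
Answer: -6377690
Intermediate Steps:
C = -7644 (C = (10 + 81)*(-93 + 9) = 91*(-84) = -7644)
(23*(-20) - 354)*(191 - C) = (23*(-20) - 354)*(191 - 1*(-7644)) = (-460 - 354)*(191 + 7644) = -814*7835 = -6377690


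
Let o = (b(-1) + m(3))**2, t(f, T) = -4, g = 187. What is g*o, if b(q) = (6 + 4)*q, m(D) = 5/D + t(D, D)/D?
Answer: 157267/9 ≈ 17474.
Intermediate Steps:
m(D) = 1/D (m(D) = 5/D - 4/D = 1/D)
b(q) = 10*q
o = 841/9 (o = (10*(-1) + 1/3)**2 = (-10 + 1/3)**2 = (-29/3)**2 = 841/9 ≈ 93.444)
g*o = 187*(841/9) = 157267/9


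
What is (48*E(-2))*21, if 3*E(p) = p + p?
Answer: -1344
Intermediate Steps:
E(p) = 2*p/3 (E(p) = (p + p)/3 = (2*p)/3 = 2*p/3)
(48*E(-2))*21 = (48*((⅔)*(-2)))*21 = (48*(-4/3))*21 = -64*21 = -1344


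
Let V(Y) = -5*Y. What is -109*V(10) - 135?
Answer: 5315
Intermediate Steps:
-109*V(10) - 135 = -(-545)*10 - 135 = -109*(-50) - 135 = 5450 - 135 = 5315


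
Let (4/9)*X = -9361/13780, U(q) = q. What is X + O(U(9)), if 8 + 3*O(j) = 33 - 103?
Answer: -1517369/55120 ≈ -27.528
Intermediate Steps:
O(j) = -26 (O(j) = -8/3 + (33 - 103)/3 = -8/3 + (⅓)*(-70) = -8/3 - 70/3 = -26)
X = -84249/55120 (X = 9*(-9361/13780)/4 = 9*(-9361*1/13780)/4 = (9/4)*(-9361/13780) = -84249/55120 ≈ -1.5285)
X + O(U(9)) = -84249/55120 - 26 = -1517369/55120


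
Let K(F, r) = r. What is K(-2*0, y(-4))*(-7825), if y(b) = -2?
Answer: 15650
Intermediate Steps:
K(-2*0, y(-4))*(-7825) = -2*(-7825) = 15650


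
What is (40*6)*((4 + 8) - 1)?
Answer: 2640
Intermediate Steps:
(40*6)*((4 + 8) - 1) = 240*(12 - 1) = 240*11 = 2640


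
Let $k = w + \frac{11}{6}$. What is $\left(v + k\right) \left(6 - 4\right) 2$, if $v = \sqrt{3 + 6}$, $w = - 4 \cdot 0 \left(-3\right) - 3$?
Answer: $\frac{22}{3} \approx 7.3333$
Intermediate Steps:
$w = -3$ ($w = \left(-4\right) 0 - 3 = 0 - 3 = -3$)
$v = 3$ ($v = \sqrt{9} = 3$)
$k = - \frac{7}{6}$ ($k = -3 + \frac{11}{6} = - \frac{7}{6} \approx -1.1667$)
$\left(v + k\right) \left(6 - 4\right) 2 = \left(3 - \frac{7}{6}\right) \left(6 - 4\right) 2 = \frac{11 \cdot 2 \cdot 2}{6} = \frac{11}{6} \cdot 4 = \frac{22}{3}$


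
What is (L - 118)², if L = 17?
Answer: 10201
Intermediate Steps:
(L - 118)² = (17 - 118)² = (-101)² = 10201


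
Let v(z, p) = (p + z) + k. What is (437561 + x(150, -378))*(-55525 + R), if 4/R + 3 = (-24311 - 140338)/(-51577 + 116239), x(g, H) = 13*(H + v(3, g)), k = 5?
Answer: -2885468009455041/119545 ≈ -2.4137e+10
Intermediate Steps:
v(z, p) = 5 + p + z (v(z, p) = (p + z) + 5 = 5 + p + z)
x(g, H) = 104 + 13*H + 13*g (x(g, H) = 13*(H + (5 + g + 3)) = 13*(H + (8 + g)) = 13*(8 + H + g) = 104 + 13*H + 13*g)
R = -86216/119545 (R = 4/(-3 + (-24311 - 140338)/(-51577 + 116239)) = 4/(-3 - 164649/64662) = 4/(-3 - 164649*1/64662) = 4/(-3 - 54883/21554) = 4/(-119545/21554) = 4*(-21554/119545) = -86216/119545 ≈ -0.72120)
(437561 + x(150, -378))*(-55525 + R) = (437561 + (104 + 13*(-378) + 13*150))*(-55525 - 86216/119545) = (437561 + (104 - 4914 + 1950))*(-6637822341/119545) = (437561 - 2860)*(-6637822341/119545) = 434701*(-6637822341/119545) = -2885468009455041/119545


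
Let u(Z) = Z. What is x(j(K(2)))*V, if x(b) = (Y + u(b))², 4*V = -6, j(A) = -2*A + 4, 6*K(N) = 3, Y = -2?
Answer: -3/2 ≈ -1.5000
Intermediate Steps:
K(N) = ½ (K(N) = (⅙)*3 = ½)
j(A) = 4 - 2*A
V = -3/2 (V = (¼)*(-6) = -3/2 ≈ -1.5000)
x(b) = (-2 + b)²
x(j(K(2)))*V = (-2 + (4 - 2*½))²*(-3/2) = (-2 + (4 - 1))²*(-3/2) = (-2 + 3)²*(-3/2) = 1²*(-3/2) = 1*(-3/2) = -3/2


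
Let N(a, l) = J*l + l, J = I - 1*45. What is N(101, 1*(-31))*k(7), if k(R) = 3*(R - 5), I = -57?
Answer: 18786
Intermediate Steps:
J = -102 (J = -57 - 1*45 = -57 - 45 = -102)
k(R) = -15 + 3*R (k(R) = 3*(-5 + R) = -15 + 3*R)
N(a, l) = -101*l (N(a, l) = -102*l + l = -101*l)
N(101, 1*(-31))*k(7) = (-101*(-31))*(-15 + 3*7) = (-101*(-31))*(-15 + 21) = 3131*6 = 18786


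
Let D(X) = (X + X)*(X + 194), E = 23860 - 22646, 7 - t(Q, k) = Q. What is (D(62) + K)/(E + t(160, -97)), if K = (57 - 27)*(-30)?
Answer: 30844/1061 ≈ 29.071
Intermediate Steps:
t(Q, k) = 7 - Q
E = 1214
D(X) = 2*X*(194 + X) (D(X) = (2*X)*(194 + X) = 2*X*(194 + X))
K = -900 (K = 30*(-30) = -900)
(D(62) + K)/(E + t(160, -97)) = (2*62*(194 + 62) - 900)/(1214 + (7 - 1*160)) = (2*62*256 - 900)/(1214 + (7 - 160)) = (31744 - 900)/(1214 - 153) = 30844/1061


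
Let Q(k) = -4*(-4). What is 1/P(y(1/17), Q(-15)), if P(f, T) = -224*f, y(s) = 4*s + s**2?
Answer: -289/15456 ≈ -0.018698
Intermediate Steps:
Q(k) = 16
y(s) = s**2 + 4*s
1/P(y(1/17), Q(-15)) = 1/(-224*1/17*(4 + 1/17)) = 1/(-224*1*(1/17)*(4 + 1*(1/17))) = 1/(-224*(4 + 1/17)/17) = 1/(-224*69/(17*17)) = 1/(-224*69/289) = 1/(-15456/289) = -289/15456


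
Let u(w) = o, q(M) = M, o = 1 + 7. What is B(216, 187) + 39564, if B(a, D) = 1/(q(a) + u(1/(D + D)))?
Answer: 8862337/224 ≈ 39564.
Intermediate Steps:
o = 8
u(w) = 8
B(a, D) = 1/(8 + a) (B(a, D) = 1/(a + 8) = 1/(8 + a))
B(216, 187) + 39564 = 1/(8 + 216) + 39564 = 1/224 + 39564 = 8862337/224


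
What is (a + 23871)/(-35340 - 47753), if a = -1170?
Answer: -22701/83093 ≈ -0.27320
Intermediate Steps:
(a + 23871)/(-35340 - 47753) = (-1170 + 23871)/(-35340 - 47753) = 22701/(-83093) = 22701*(-1/83093) = -22701/83093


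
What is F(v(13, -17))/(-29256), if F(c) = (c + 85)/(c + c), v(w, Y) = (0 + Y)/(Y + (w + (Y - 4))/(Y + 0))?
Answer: -237/165784 ≈ -0.0014296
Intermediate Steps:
v(w, Y) = Y/(Y + (-4 + Y + w)/Y) (v(w, Y) = Y/(Y + (w + (-4 + Y))/Y) = Y/(Y + (-4 + Y + w)/Y))
F(c) = (85 + c)/(2*c) (F(c) = (85 + c)/((2*c)) = (85 + c)*(1/(2*c)) = (85 + c)/(2*c))
F(v(13, -17))/(-29256) = ((85 + (-17)²/(-4 - 17 + 13 + (-17)²))/(2*(((-17)²/(-4 - 17 + 13 + (-17)²)))))/(-29256) = ((85 + 289/(-4 - 17 + 13 + 289))/(2*((289/(-4 - 17 + 13 + 289)))))*(-1/29256) = ((85 + 289/281)/(2*((289/281))))*(-1/29256) = ((85 + 289*(1/281))/(2*((289*(1/281)))))*(-1/29256) = ((85 + 289/281)/(2*(289/281)))*(-1/29256) = ((½)*(281/289)*(24174/281))*(-1/29256) = (711/17)*(-1/29256) = -237/165784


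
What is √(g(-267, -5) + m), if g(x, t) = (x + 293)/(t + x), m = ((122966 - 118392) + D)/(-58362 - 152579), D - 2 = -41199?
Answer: √16054472709030/14343988 ≈ 0.27934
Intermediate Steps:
D = -41197 (D = 2 - 41199 = -41197)
m = 36623/210941 (m = ((122966 - 118392) - 41197)/(-58362 - 152579) = (4574 - 41197)/(-210941) = -36623*(-1/210941) = 36623/210941 ≈ 0.17362)
g(x, t) = (293 + x)/(t + x)
√(g(-267, -5) + m) = √((293 - 267)/(-5 - 267) + 36623/210941) = √(26/(-272) + 36623/210941) = √(-1/272*26 + 36623/210941) = √(-13/136 + 36623/210941) = √(2238495/28687976) = √16054472709030/14343988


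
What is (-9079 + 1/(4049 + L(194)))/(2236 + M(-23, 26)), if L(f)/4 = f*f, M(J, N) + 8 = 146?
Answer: -701774923/183501891 ≈ -3.8243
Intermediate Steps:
M(J, N) = 138 (M(J, N) = -8 + 146 = 138)
L(f) = 4*f² (L(f) = 4*(f*f) = 4*f²)
(-9079 + 1/(4049 + L(194)))/(2236 + M(-23, 26)) = (-9079 + 1/(4049 + 4*194²))/(2236 + 138) = (-9079 + 1/(4049 + 4*37636))/2374 = (-9079 + 1/(4049 + 150544))*(1/2374) = (-9079 + 1/154593)*(1/2374) = -1403549846/154593*1/2374 = -701774923/183501891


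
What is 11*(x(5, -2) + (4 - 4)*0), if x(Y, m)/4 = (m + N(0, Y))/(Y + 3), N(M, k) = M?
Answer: -11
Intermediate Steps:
x(Y, m) = 4*m/(3 + Y) (x(Y, m) = 4*((m + 0)/(Y + 3)) = 4*(m/(3 + Y)) = 4*m/(3 + Y))
11*(x(5, -2) + (4 - 4)*0) = 11*(4*(-2)/(3 + 5) + (4 - 4)*0) = 11*(4*(-2)/8 + 0*0) = 11*(4*(-2)*(⅛) + 0) = 11*(-1 + 0) = 11*(-1) = -11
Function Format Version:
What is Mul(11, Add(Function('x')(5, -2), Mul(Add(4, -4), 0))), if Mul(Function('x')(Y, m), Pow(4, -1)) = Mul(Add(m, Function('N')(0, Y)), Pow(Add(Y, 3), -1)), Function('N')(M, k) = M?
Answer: -11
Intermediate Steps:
Function('x')(Y, m) = Mul(4, m, Pow(Add(3, Y), -1)) (Function('x')(Y, m) = Mul(4, Mul(Add(m, 0), Pow(Add(Y, 3), -1))) = Mul(4, Mul(m, Pow(Add(3, Y), -1))) = Mul(4, m, Pow(Add(3, Y), -1)))
Mul(11, Add(Function('x')(5, -2), Mul(Add(4, -4), 0))) = Mul(11, Add(Mul(4, -2, Pow(Add(3, 5), -1)), Mul(Add(4, -4), 0))) = Mul(11, Add(Mul(4, -2, Pow(8, -1)), Mul(0, 0))) = Mul(11, Add(Mul(4, -2, Rational(1, 8)), 0)) = Mul(11, Add(-1, 0)) = Mul(11, -1) = -11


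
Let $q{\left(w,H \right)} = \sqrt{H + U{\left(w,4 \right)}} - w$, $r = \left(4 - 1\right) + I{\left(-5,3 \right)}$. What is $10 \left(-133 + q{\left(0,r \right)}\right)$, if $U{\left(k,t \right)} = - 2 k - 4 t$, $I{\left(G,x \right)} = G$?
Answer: $-1330 + 30 i \sqrt{2} \approx -1330.0 + 42.426 i$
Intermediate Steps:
$r = -2$ ($r = \left(4 - 1\right) - 5 = 3 - 5 = -2$)
$U{\left(k,t \right)} = - 4 t - 2 k$
$q{\left(w,H \right)} = \sqrt{-16 + H - 2 w} - w$ ($q{\left(w,H \right)} = \sqrt{H - \left(16 + 2 w\right)} - w = \sqrt{-16 + H - 2 w} - w$)
$10 \left(-133 + q{\left(0,r \right)}\right) = 10 \left(-133 - - \sqrt{-16 - 2 - 0}\right) = 10 \left(-133 + \left(\sqrt{-16 - 2 + 0} + 0\right)\right) = 10 \left(-133 + \left(\sqrt{-18} + 0\right)\right) = 10 \left(-133 + \left(3 i \sqrt{2} + 0\right)\right) = 10 \left(-133 + 3 i \sqrt{2}\right) = -1330 + 30 i \sqrt{2}$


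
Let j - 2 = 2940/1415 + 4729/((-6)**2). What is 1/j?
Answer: 10188/1379851 ≈ 0.0073834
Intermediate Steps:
j = 1379851/10188 (j = 2 + (2940/1415 + 4729/((-6)**2)) = 2 + (2940*(1/1415) + 4729/36) = 2 + (588/283 + 4729*(1/36)) = 2 + (588/283 + 4729/36) = 2 + 1359475/10188 = 1379851/10188 ≈ 135.44)
1/j = 1/(1379851/10188) = 10188/1379851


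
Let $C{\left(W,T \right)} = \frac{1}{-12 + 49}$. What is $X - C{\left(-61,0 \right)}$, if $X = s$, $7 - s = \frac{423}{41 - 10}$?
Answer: $- \frac{7653}{1147} \approx -6.6722$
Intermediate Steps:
$s = - \frac{206}{31}$ ($s = 7 - \frac{423}{41 - 10} = 7 - \frac{423}{31} = - \frac{206}{31} \approx -6.6452$)
$X = - \frac{206}{31} \approx -6.6452$
$C{\left(W,T \right)} = \frac{1}{37}$
$X - C{\left(-61,0 \right)} = - \frac{206}{31} - \frac{1}{37} = - \frac{7653}{1147}$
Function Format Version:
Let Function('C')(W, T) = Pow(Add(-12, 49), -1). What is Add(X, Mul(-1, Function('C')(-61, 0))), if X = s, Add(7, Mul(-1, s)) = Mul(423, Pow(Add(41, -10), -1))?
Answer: Rational(-7653, 1147) ≈ -6.6722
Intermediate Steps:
s = Rational(-206, 31) (s = Add(7, Mul(-1, Mul(423, Pow(Add(41, -10), -1)))) = Add(7, Mul(-1, Mul(423, Pow(31, -1)))) = Add(7, Mul(-1, Mul(423, Rational(1, 31)))) = Add(7, Mul(-1, Rational(423, 31))) = Add(7, Rational(-423, 31)) = Rational(-206, 31) ≈ -6.6452)
X = Rational(-206, 31) ≈ -6.6452
Function('C')(W, T) = Rational(1, 37) (Function('C')(W, T) = Pow(37, -1) = Rational(1, 37))
Add(X, Mul(-1, Function('C')(-61, 0))) = Add(Rational(-206, 31), Mul(-1, Rational(1, 37))) = Add(Rational(-206, 31), Rational(-1, 37)) = Rational(-7653, 1147)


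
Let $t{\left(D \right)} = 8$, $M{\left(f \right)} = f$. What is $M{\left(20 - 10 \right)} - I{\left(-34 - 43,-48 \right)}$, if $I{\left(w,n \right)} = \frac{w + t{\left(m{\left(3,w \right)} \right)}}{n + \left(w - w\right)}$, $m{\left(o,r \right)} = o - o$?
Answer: $\frac{137}{16} \approx 8.5625$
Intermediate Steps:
$m{\left(o,r \right)} = 0$
$I{\left(w,n \right)} = \frac{8 + w}{n}$ ($I{\left(w,n \right)} = \frac{w + 8}{n + \left(w - w\right)} = \frac{8 + w}{n + 0} = \frac{8 + w}{n}$)
$M{\left(20 - 10 \right)} - I{\left(-34 - 43,-48 \right)} = \left(20 - 10\right) - \frac{8 - 77}{-48} = 10 - - \frac{8 - 77}{48} = 10 - \left(- \frac{1}{48}\right) \left(-69\right) = 10 - \frac{23}{16} = \frac{137}{16}$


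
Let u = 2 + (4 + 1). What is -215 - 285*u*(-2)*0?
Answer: -215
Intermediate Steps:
u = 7 (u = 2 + 5 = 7)
-215 - 285*u*(-2)*0 = -215 - 285*7*(-2)*0 = -215 - (-3990)*0 = -215 - 285*0 = -215 + 0 = -215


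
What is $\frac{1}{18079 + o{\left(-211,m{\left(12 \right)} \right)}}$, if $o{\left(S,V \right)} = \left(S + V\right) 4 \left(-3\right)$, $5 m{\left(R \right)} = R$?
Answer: $\frac{5}{102911} \approx 4.8586 \cdot 10^{-5}$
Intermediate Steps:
$m{\left(R \right)} = \frac{R}{5}$
$o{\left(S,V \right)} = - 12 S - 12 V$ ($o{\left(S,V \right)} = \left(4 S + 4 V\right) \left(-3\right) = - 12 S - 12 V$)
$\frac{1}{18079 + o{\left(-211,m{\left(12 \right)} \right)}} = \frac{1}{18079 - \left(-2532 + 12 \cdot \frac{1}{5} \cdot 12\right)} = \frac{1}{18079 + \left(2532 - \frac{144}{5}\right)} = \frac{1}{18079 + \frac{12516}{5}} = \frac{1}{\frac{102911}{5}} = \frac{5}{102911}$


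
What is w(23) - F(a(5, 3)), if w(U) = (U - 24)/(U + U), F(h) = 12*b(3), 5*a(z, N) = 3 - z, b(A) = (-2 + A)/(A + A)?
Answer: -93/46 ≈ -2.0217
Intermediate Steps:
b(A) = (-2 + A)/(2*A) (b(A) = (-2 + A)/((2*A)) = (-2 + A)*(1/(2*A)) = (-2 + A)/(2*A))
a(z, N) = ⅗ - z/5 (a(z, N) = (3 - z)/5 = ⅗ - z/5)
F(h) = 2 (F(h) = 12*((½)*(-2 + 3)/3) = 12*((½)*(⅓)*1) = 12*(⅙) = 2)
w(U) = (-24 + U)/(2*U) (w(U) = (-24 + U)/((2*U)) = (-24 + U)*(1/(2*U)) = (-24 + U)/(2*U))
w(23) - F(a(5, 3)) = (½)*(-24 + 23)/23 - 1*2 = (½)*(1/23)*(-1) - 2 = -1/46 - 2 = -93/46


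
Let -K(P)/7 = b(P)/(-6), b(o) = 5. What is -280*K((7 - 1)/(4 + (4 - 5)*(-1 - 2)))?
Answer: -4900/3 ≈ -1633.3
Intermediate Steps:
K(P) = 35/6 (K(P) = -35/(-6) = -35*(-1)/6 = -7*(-⅚) = 35/6)
-280*K((7 - 1)/(4 + (4 - 5)*(-1 - 2))) = -280*35/6 = -4900/3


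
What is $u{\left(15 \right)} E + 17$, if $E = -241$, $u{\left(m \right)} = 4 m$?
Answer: $-14443$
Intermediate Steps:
$u{\left(15 \right)} E + 17 = 4 \cdot 15 \left(-241\right) + 17 = 60 \left(-241\right) + 17 = -14460 + 17 = -14443$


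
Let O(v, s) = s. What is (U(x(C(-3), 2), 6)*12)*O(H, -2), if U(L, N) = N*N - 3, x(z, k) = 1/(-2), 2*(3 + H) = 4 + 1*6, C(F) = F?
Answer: -792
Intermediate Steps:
H = 2 (H = -3 + (4 + 1*6)/2 = -3 + (4 + 6)/2 = -3 + (1/2)*10 = -3 + 5 = 2)
x(z, k) = -1/2
U(L, N) = -3 + N**2 (U(L, N) = N**2 - 3 = -3 + N**2)
(U(x(C(-3), 2), 6)*12)*O(H, -2) = ((-3 + 6**2)*12)*(-2) = ((-3 + 36)*12)*(-2) = (33*12)*(-2) = 396*(-2) = -792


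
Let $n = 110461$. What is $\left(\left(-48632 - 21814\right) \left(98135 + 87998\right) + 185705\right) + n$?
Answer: $-13112029152$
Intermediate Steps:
$\left(\left(-48632 - 21814\right) \left(98135 + 87998\right) + 185705\right) + n = \left(\left(-48632 - 21814\right) \left(98135 + 87998\right) + 185705\right) + 110461 = \left(\left(-70446\right) 186133 + 185705\right) + 110461 = \left(-13112325318 + 185705\right) + 110461 = -13112139613 + 110461 = -13112029152$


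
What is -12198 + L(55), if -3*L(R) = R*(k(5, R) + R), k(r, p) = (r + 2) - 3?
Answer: -39839/3 ≈ -13280.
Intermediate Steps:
k(r, p) = -1 + r (k(r, p) = (2 + r) - 3 = -1 + r)
L(R) = -R*(4 + R)/3 (L(R) = -R*((-1 + 5) + R)/3 = -R*(4 + R)/3)
-12198 + L(55) = -12198 - 1/3*55*(4 + 55) = -12198 - 1/3*55*59 = -12198 - 3245/3 = -39839/3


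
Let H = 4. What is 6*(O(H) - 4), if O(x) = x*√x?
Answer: 24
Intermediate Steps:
O(x) = x^(3/2)
6*(O(H) - 4) = 6*(4^(3/2) - 4) = 6*(8 - 4) = 6*4 = 24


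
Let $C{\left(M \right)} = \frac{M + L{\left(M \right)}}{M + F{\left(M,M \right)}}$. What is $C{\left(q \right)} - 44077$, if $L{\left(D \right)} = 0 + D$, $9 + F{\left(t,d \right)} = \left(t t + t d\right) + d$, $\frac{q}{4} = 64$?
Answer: $- \frac{5799430763}{131575} \approx -44077.0$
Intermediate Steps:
$q = 256$ ($q = 4 \cdot 64 = 256$)
$F{\left(t,d \right)} = -9 + d + t^{2} + d t$ ($F{\left(t,d \right)} = -9 + \left(\left(t t + t d\right) + d\right) = -9 + \left(\left(t^{2} + d t\right) + d\right) = -9 + \left(d + t^{2} + d t\right) = -9 + d + t^{2} + d t$)
$L{\left(D \right)} = D$
$C{\left(M \right)} = \frac{2 M}{-9 + 2 M + 2 M^{2}}$ ($C{\left(M \right)} = \frac{M + M}{M + \left(-9 + M + M^{2} + M M\right)} = \frac{2 M}{M + \left(-9 + M + M^{2} + M^{2}\right)} = \frac{2 M}{M + \left(-9 + M + 2 M^{2}\right)} = \frac{2 M}{-9 + 2 M + 2 M^{2}}$)
$C{\left(q \right)} - 44077 = 2 \cdot 256 \frac{1}{-9 + 2 \cdot 256 + 2 \cdot 256^{2}} - 44077 = 2 \cdot 256 \frac{1}{-9 + 512 + 2 \cdot 65536} - 44077 = 2 \cdot 256 \frac{1}{-9 + 512 + 131072} - 44077 = 2 \cdot 256 \cdot \frac{1}{131575} - 44077 = \frac{512}{131575} - 44077 = - \frac{5799430763}{131575}$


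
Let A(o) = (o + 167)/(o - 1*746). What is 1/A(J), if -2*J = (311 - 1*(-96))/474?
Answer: -707615/157909 ≈ -4.4812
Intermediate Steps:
J = -407/948 (J = -(311 - 1*(-96))/(2*474) = -(311 + 96)/(2*474) = -407/(2*474) = -½*407/474 = -407/948 ≈ -0.42933)
A(o) = (167 + o)/(-746 + o) (A(o) = (167 + o)/(o - 746) = (167 + o)/(-746 + o))
1/A(J) = 1/((167 - 407/948)/(-746 - 407/948)) = 1/((157909/948)/(-707615/948)) = 1/(-948/707615*157909/948) = 1/(-157909/707615) = -707615/157909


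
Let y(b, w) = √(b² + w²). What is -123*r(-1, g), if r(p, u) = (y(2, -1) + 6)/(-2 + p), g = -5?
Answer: 246 + 41*√5 ≈ 337.68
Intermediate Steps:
r(p, u) = (6 + √5)/(-2 + p) (r(p, u) = (√(2² + (-1)²) + 6)/(-2 + p) = (√(4 + 1) + 6)/(-2 + p) = (√5 + 6)/(-2 + p) = (6 + √5)/(-2 + p))
-123*r(-1, g) = -123*(6 + √5)/(-2 - 1) = -123*(6 + √5)/(-3) = -(-41)*(6 + √5) = -123*(-2 - √5/3) = 246 + 41*√5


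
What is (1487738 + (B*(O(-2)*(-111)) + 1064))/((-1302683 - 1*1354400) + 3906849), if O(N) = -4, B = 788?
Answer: 919337/624883 ≈ 1.4712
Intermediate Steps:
(1487738 + (B*(O(-2)*(-111)) + 1064))/((-1302683 - 1*1354400) + 3906849) = (1487738 + (788*(-4*(-111)) + 1064))/((-1302683 - 1*1354400) + 3906849) = (1487738 + (788*444 + 1064))/((-1302683 - 1354400) + 3906849) = (1487738 + (349872 + 1064))/(-2657083 + 3906849) = (1487738 + 350936)/1249766 = 1838674*(1/1249766) = 919337/624883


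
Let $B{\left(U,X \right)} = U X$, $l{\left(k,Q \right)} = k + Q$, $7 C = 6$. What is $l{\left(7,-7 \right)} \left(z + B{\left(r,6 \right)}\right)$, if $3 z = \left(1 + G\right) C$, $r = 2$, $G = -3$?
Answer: $0$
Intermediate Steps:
$C = \frac{6}{7}$ ($C = \frac{1}{7} \cdot 6 = \frac{6}{7} \approx 0.85714$)
$l{\left(k,Q \right)} = Q + k$
$z = - \frac{4}{7}$ ($z = \frac{\left(1 - 3\right) \frac{6}{7}}{3} = \frac{\left(-2\right) \frac{6}{7}}{3} = \frac{1}{3} \left(- \frac{12}{7}\right) = - \frac{4}{7} \approx -0.57143$)
$l{\left(7,-7 \right)} \left(z + B{\left(r,6 \right)}\right) = \left(-7 + 7\right) \left(- \frac{4}{7} + 2 \cdot 6\right) = 0 \left(- \frac{4}{7} + 12\right) = 0 \cdot \frac{80}{7} = 0$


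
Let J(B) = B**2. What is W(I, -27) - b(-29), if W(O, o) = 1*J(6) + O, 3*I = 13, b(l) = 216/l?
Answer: 4157/87 ≈ 47.782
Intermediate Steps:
I = 13/3 (I = (1/3)*13 = 13/3 ≈ 4.3333)
W(O, o) = 36 + O (W(O, o) = 1*6**2 + O = 1*36 + O = 36 + O)
W(I, -27) - b(-29) = (36 + 13/3) - 216/(-29) = 121/3 - 216*(-1)/29 = 121/3 - 1*(-216/29) = 121/3 + 216/29 = 4157/87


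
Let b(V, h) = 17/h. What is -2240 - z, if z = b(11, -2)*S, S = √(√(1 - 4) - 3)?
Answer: -2240 + 17*√(-3 + I*√3)/2 ≈ -2235.9 + 15.281*I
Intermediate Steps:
S = √(-3 + I*√3) (S = √(√(-3) - 3) = √(I*√3 - 3) = √(-3 + I*√3) ≈ 0.48172 + 1.7978*I)
z = -17*√(-3 + I*√3)/2 (z = (17/(-2))*√(-3 + I*√3) = (17*(-½))*√(-3 + I*√3) = -17*√(-3 + I*√3)/2 ≈ -4.0946 - 15.281*I)
-2240 - z = -2240 - (-17)*√(-3 + I*√3)/2 = -2240 + 17*√(-3 + I*√3)/2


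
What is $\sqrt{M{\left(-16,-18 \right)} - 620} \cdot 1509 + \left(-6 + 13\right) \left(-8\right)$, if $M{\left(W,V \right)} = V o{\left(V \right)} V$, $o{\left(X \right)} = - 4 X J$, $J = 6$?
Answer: $-56 + 3018 \sqrt{34837} \approx 5.6324 \cdot 10^{5}$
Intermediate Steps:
$o{\left(X \right)} = - 24 X$ ($o{\left(X \right)} = - 4 X 6 = - 24 X$)
$M{\left(W,V \right)} = - 24 V^{3}$ ($M{\left(W,V \right)} = V \left(- 24 V\right) V = - 24 V^{2} V = - 24 V^{3}$)
$\sqrt{M{\left(-16,-18 \right)} - 620} \cdot 1509 + \left(-6 + 13\right) \left(-8\right) = \sqrt{- 24 \left(-18\right)^{3} - 620} \cdot 1509 + \left(-6 + 13\right) \left(-8\right) = \sqrt{\left(-24\right) \left(-5832\right) - 620} \cdot 1509 + 7 \left(-8\right) = \sqrt{139968 - 620} \cdot 1509 - 56 = \sqrt{139348} \cdot 1509 - 56 = 2 \sqrt{34837} \cdot 1509 - 56 = 3018 \sqrt{34837} - 56 = -56 + 3018 \sqrt{34837}$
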